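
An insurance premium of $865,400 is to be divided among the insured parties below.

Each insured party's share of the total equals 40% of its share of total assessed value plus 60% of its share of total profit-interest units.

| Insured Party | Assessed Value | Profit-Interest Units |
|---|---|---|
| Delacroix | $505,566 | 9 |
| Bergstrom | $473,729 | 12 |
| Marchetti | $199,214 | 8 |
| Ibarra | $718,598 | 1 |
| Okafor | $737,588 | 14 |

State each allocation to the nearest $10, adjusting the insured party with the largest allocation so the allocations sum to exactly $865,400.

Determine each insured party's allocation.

Assessed value total 2,634,695; profit-interest units total 44.
Blended shares (40% assessed value + 60% profit-interest units): Delacroix 0.1995; Bergstrom 0.2356; Marchetti 0.1393; Ibarra 0.1227; Okafor 0.3029.
Raw shares: Delacroix 172,632.09; Bergstrom 203,851.90; Marchetti 120,581.05; Ibarra 106,214.07; Okafor 262,120.89.
Rounded to nearest $10: Delacroix $172,630; Bergstrom $203,850; Marchetti $120,580; Ibarra $106,210; Okafor $262,120. Sum = $865,390.
Difference $865,400 − $865,390 = +$10 applied to largest allocation (Okafor): Okafor becomes $262,130.

Delacroix: $172,630 · Bergstrom: $203,850 · Marchetti: $120,580 · Ibarra: $106,210 · Okafor: $262,130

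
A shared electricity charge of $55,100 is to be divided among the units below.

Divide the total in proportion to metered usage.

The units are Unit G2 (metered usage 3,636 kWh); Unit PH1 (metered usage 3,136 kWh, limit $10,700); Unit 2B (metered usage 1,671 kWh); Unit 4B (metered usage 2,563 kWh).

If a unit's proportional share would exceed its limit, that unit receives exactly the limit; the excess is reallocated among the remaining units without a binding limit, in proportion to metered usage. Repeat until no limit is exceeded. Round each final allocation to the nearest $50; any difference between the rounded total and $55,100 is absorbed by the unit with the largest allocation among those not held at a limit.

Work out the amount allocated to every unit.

Unit G2: $20,500; Unit PH1: $10,700; Unit 2B: $9,450; Unit 4B: $14,450

Sum of metered usage: 11,006.
Proportional shares (ignoring caps): Unit G2 18,203.13; Unit PH1 15,699.95; Unit 2B 8,365.63; Unit 4B 12,831.30.
Capped: Unit PH1 ($10,700); residual $44,400 reallocated over remaining metered usage 7,870.
Shares after redistribution: Unit G2 20,513.14 → $20,500; Unit 2B 9,427.24 → $9,450; Unit 4B 14,459.62 → $14,450.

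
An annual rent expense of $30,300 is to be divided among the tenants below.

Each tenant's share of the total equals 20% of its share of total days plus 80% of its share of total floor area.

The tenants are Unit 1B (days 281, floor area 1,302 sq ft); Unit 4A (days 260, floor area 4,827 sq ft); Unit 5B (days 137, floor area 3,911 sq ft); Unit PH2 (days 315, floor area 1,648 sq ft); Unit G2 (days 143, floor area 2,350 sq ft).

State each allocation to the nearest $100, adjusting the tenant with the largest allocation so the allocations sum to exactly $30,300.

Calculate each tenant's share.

Unit 1B: $3,700 · Unit 4A: $9,800 · Unit 5B: $7,500 · Unit PH2: $4,500 · Unit G2: $4,800

Totals — days 1,136, floor area 14,038.
Composite weights (20% days + 80% floor area): Unit 1B 0.1237; Unit 4A 0.3209; Unit 5B 0.2470; Unit PH2 0.1494; Unit G2 0.1591.
Proportional shares: Unit 1B 3,747.21; Unit 4A 9,721.95; Unit 5B 7,484.11; Unit PH2 4,526.04; Unit G2 4,820.68.
After rounding ($100): Unit 1B $3,700; Unit 4A $9,700; Unit 5B $7,500; Unit PH2 $4,500; Unit G2 $4,800. Sum = $30,200.
Difference $30,300 − $30,200 = +$100 applied to largest allocation (Unit 4A): Unit 4A becomes $9,800.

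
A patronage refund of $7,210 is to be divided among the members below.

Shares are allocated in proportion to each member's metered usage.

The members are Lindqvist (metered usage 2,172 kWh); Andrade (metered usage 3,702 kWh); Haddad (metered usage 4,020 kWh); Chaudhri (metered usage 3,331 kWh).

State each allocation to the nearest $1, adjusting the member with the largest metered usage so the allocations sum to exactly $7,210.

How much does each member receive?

Lindqvist: $1,184; Andrade: $2,018; Haddad: $2,192; Chaudhri: $1,816

Total metered usage = 2,172 + 3,702 + 4,020 + 3,331 = 13,225.
Pro-rata amounts: Lindqvist 1,184.13; Andrade 2,018.25; Haddad 2,191.62; Chaudhri 1,815.99.
Rounded to nearest $1: Lindqvist $1,184; Andrade $2,018; Haddad $2,192; Chaudhri $1,816. Sum = $7,210.
No rounding difference to absorb.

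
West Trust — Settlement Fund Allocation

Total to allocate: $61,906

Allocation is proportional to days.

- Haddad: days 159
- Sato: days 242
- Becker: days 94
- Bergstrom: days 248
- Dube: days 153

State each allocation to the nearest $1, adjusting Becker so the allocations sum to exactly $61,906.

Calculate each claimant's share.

Haddad: $10,986; Sato: $16,720; Becker: $6,494; Bergstrom: $17,135; Dube: $10,571

Sum of days: 896.
Proportional shares: Haddad 159/896 × $61,906 = 10,985.55; Sato 242/896 × $61,906 = 16,720.15; Becker 94/896 × $61,906 = 6,494.60; Bergstrom 248/896 × $61,906 = 17,134.70; Dube 153/896 × $61,906 = 10,571.00.
After rounding ($1): Haddad $10,986; Sato $16,720; Becker $6,495; Bergstrom $17,135; Dube $10,571. Sum = $61,907.
Difference $61,906 − $61,907 = −$1 applied to Becker: Becker becomes $6,494.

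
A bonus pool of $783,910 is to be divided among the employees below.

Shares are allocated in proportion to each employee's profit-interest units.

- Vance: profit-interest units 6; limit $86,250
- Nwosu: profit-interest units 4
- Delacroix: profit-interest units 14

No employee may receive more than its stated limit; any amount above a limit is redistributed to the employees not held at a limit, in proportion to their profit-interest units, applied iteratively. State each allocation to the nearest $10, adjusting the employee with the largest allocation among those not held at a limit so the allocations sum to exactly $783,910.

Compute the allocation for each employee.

Sum of profit-interest units: 24.
Pro-rata shares before constraints: Vance 195,977.50; Nwosu 130,651.67; Delacroix 457,280.83.
Capped: Vance ($86,250); residual $697,660 reallocated over remaining profit-interest units 18.
Shares after redistribution: Nwosu 155,035.56 → $155,040; Delacroix 542,624.44 → $542,620.

Vance: $86,250; Nwosu: $155,040; Delacroix: $542,620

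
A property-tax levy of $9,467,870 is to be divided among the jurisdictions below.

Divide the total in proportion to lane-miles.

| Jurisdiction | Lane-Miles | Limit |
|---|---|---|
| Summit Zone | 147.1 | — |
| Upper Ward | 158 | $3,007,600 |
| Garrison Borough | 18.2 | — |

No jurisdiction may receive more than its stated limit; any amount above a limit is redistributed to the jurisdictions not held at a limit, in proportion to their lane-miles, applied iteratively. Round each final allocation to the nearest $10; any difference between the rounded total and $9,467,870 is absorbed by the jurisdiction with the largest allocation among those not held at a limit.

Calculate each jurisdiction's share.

Lane-miles total: 323.3.
Proportional shares (ignoring caps): Summit Zone 4,307,836.92; Upper Ward 4,627,044.42; Garrison Borough 532,988.66.
Capped: Upper Ward ($3,007,600); remaining pool $6,460,270 reallocated over remaining lane-miles 165.3.
Remaining shares: Summit Zone 5,748,975.90 → $5,748,980; Garrison Borough 711,294.10 → $711,290.

Summit Zone: $5,748,980; Upper Ward: $3,007,600; Garrison Borough: $711,290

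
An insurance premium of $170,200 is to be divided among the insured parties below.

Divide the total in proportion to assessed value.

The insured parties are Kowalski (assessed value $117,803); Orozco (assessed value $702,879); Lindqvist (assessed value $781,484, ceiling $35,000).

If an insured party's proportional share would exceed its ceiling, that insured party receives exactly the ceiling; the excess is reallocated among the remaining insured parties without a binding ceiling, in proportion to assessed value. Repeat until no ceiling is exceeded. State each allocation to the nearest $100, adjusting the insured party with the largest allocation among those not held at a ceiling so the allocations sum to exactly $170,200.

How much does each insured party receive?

Sum of assessed value: 1,602,166.
Proportional shares (ignoring caps): Kowalski 12,514.35; Orozco 74,667.67; Lindqvist 83,017.97.
Held at cap: Lindqvist ($35,000); balance $135,200 reallocated over remaining assessed value 820,682.
Shares after redistribution: Kowalski 19,406.99 → $19,400; Orozco 115,793.01 → $115,800.

Kowalski: $19,400 | Orozco: $115,800 | Lindqvist: $35,000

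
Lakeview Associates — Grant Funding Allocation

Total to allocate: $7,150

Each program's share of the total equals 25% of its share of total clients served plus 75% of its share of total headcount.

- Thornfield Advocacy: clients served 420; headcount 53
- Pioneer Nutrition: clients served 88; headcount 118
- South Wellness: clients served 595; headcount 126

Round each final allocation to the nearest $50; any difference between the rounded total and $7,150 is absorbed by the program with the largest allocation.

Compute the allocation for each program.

Thornfield Advocacy: $1,650 · Pioneer Nutrition: $2,250 · South Wellness: $3,250

Clients served total 1,103; headcount total 297.
Composite weights (25% clients served + 75% headcount): Thornfield Advocacy 0.2290; Pioneer Nutrition 0.3179; South Wellness 0.4530.
Proportional shares: Thornfield Advocacy 1,637.59; Pioneer Nutrition 2,273.17; South Wellness 3,239.25.
Rounded to nearest $50: Thornfield Advocacy $1,650; Pioneer Nutrition $2,250; South Wellness $3,250. Sum = $7,150.
Rounded total matches; no reconciliation needed.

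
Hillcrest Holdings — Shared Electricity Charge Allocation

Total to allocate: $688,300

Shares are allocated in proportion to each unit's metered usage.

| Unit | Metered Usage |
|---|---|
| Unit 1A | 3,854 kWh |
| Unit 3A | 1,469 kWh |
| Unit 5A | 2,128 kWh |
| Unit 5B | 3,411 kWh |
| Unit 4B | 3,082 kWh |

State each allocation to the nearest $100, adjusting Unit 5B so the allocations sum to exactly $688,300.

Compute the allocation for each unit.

Unit 1A: $190,200; Unit 3A: $72,500; Unit 5A: $105,000; Unit 5B: $168,500; Unit 4B: $152,100

Total metered usage = 13,944.
Raw shares: Unit 1A 3,854/13,944 × $688,300 = 190,240.12; Unit 3A 1,469/13,944 × $688,300 = 72,512.39; Unit 5A 2,128/13,944 × $688,300 = 105,041.77; Unit 5B 3,411/13,944 × $688,300 = 168,372.87; Unit 4B 3,082/13,944 × $688,300 = 152,132.86.
After rounding ($100): Unit 1A $190,200; Unit 3A $72,500; Unit 5A $105,000; Unit 5B $168,400; Unit 4B $152,100. Sum = $688,200.
Difference $688,300 − $688,200 = +$100 applied to Unit 5B: Unit 5B becomes $168,500.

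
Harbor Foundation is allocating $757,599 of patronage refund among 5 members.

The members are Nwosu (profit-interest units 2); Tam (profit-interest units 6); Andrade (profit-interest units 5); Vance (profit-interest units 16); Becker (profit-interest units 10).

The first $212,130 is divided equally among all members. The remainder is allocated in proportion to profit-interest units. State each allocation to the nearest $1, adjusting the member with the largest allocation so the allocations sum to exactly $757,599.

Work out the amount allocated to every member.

Nwosu: $70,399 · Tam: $126,344 · Andrade: $112,358 · Vance: $266,208 · Becker: $182,290

Equal tier: $212,130 ÷ 5 = $42,426 apiece.
Remainder $545,469 by profit-interest units (total 39): Nwosu 27,972.77 → $27,973; Tam 83,918.31 → $83,918; Andrade 69,931.92 → $69,932; Vance 223,782.15 → $223,782; Becker 139,863.85 → $139,864.
Totals: Nwosu $42,426 + $27,973 = $70,399; Tam $42,426 + $83,918 = $126,344; Andrade $42,426 + $69,932 = $112,358; Vance $42,426 + $223,782 = $266,208; Becker $42,426 + $139,864 = $182,290.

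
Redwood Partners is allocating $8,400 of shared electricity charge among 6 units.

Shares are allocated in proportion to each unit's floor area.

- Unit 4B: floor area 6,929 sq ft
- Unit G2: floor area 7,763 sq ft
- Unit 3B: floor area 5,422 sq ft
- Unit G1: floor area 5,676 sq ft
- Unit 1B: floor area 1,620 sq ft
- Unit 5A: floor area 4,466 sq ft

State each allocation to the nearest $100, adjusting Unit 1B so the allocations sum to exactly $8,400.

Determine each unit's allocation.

Floor area total: 31,876.
Proportional shares: Unit 4B 6,929/31,876 × $8,400 = 1,825.94; Unit G2 7,763/31,876 × $8,400 = 2,045.71; Unit 3B 5,422/31,876 × $8,400 = 1,428.81; Unit G1 5,676/31,876 × $8,400 = 1,495.75; Unit 1B 1,620/31,876 × $8,400 = 426.90; Unit 5A 4,466/31,876 × $8,400 = 1,176.89.
At nearest $100: Unit 4B $1,800; Unit G2 $2,000; Unit 3B $1,400; Unit G1 $1,500; Unit 1B $400; Unit 5A $1,200. Sum = $8,300.
Difference $8,400 − $8,300 = +$100 applied to Unit 1B: Unit 1B becomes $500.

Unit 4B: $1,800; Unit G2: $2,000; Unit 3B: $1,400; Unit G1: $1,500; Unit 1B: $500; Unit 5A: $1,200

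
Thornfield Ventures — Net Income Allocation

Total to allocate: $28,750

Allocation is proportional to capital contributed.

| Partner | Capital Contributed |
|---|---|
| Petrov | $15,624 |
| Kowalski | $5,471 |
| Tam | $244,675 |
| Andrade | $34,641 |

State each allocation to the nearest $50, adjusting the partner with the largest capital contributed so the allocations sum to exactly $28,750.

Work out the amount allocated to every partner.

Combined capital contributed = 15,624 + 5,471 + 244,675 + 34,641 = 300,411.
Unrounded shares: Petrov 1,495.25; Kowalski 523.59; Tam 23,415.94; Andrade 3,315.22.
At nearest $50: Petrov $1,500; Kowalski $500; Tam $23,400; Andrade $3,300. Sum = $28,700.
Difference $28,750 − $28,700 = +$50 applied to largest capital contributed (Tam): Tam becomes $23,450.

Petrov: $1,500; Kowalski: $500; Tam: $23,450; Andrade: $3,300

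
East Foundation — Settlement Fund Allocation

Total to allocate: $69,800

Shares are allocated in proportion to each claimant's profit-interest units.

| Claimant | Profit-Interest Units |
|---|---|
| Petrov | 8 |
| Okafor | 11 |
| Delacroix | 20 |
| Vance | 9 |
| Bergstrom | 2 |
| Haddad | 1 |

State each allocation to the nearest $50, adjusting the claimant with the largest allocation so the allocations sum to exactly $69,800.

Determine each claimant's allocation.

Total profit-interest units = 51.
Raw shares: Petrov 8/51 × $69,800 = 10,949.02; Okafor 11/51 × $69,800 = 15,054.90; Delacroix 20/51 × $69,800 = 27,372.55; Vance 9/51 × $69,800 = 12,317.65; Bergstrom 2/51 × $69,800 = 2,737.25; Haddad 1/51 × $69,800 = 1,368.63.
Rounded to nearest $50: Petrov $10,950; Okafor $15,050; Delacroix $27,350; Vance $12,300; Bergstrom $2,750; Haddad $1,350. Sum = $69,750.
Difference $69,800 − $69,750 = +$50 applied to largest allocation (Delacroix): Delacroix becomes $27,400.

Petrov: $10,950 | Okafor: $15,050 | Delacroix: $27,400 | Vance: $12,300 | Bergstrom: $2,750 | Haddad: $1,350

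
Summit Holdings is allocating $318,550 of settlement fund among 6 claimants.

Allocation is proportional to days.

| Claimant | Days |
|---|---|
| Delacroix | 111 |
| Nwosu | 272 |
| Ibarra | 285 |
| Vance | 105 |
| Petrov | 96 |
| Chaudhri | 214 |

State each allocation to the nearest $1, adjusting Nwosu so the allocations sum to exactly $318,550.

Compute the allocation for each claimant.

Sum of days: 1,083.
Proportional shares: Delacroix 111/1,083 × $318,550 = 32,649.17; Nwosu 272/1,083 × $318,550 = 80,005.17; Ibarra 285/1,083 × $318,550 = 83,828.95; Vance 105/1,083 × $318,550 = 30,884.35; Petrov 96/1,083 × $318,550 = 28,237.12; Chaudhri 214/1,083 × $318,550 = 62,945.24.
After rounding ($1): Delacroix $32,649; Nwosu $80,005; Ibarra $83,829; Vance $30,884; Petrov $28,237; Chaudhri $62,945. Sum = $318,549.
Difference $318,550 − $318,549 = +$1 applied to Nwosu: Nwosu becomes $80,006.

Delacroix: $32,649 · Nwosu: $80,006 · Ibarra: $83,829 · Vance: $30,884 · Petrov: $28,237 · Chaudhri: $62,945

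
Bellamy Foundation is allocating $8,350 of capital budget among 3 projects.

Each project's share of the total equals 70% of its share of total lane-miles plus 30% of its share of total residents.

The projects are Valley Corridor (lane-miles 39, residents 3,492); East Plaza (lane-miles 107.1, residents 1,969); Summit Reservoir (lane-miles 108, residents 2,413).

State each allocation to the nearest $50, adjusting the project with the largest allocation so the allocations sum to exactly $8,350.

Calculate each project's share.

Totals — lane-miles 254.1, residents 7,874.
Combined weights (70% lane-miles + 30% residents): Valley Corridor 0.2405; East Plaza 0.3701; Summit Reservoir 0.3895.
Raw shares: Valley Corridor 2,008.04; East Plaza 3,090.00; Summit Reservoir 3,251.96.
At nearest $50: Valley Corridor $2,000; East Plaza $3,100; Summit Reservoir $3,250. Sum = $8,350.
Sum already equals the total — no adjustment.

Valley Corridor: $2,000 | East Plaza: $3,100 | Summit Reservoir: $3,250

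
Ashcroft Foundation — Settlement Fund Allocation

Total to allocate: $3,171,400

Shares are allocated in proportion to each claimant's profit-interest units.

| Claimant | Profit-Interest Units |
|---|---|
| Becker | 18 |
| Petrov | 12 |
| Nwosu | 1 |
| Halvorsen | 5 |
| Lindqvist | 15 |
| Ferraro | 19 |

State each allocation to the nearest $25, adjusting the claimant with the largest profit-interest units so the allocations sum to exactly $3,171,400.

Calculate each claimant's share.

Becker: $815,500 · Petrov: $543,675 · Nwosu: $45,300 · Halvorsen: $226,525 · Lindqvist: $679,575 · Ferraro: $860,825

Total profit-interest units = 70.
Raw shares: Becker 18/70 × $3,171,400 = 815,502.86; Petrov 12/70 × $3,171,400 = 543,668.57; Nwosu 1/70 × $3,171,400 = 45,305.71; Halvorsen 5/70 × $3,171,400 = 226,528.57; Lindqvist 15/70 × $3,171,400 = 679,585.71; Ferraro 19/70 × $3,171,400 = 860,808.57.
At nearest $25: Becker $815,500; Petrov $543,675; Nwosu $45,300; Halvorsen $226,525; Lindqvist $679,575; Ferraro $860,800. Sum = $3,171,375.
Difference $3,171,400 − $3,171,375 = +$25 applied to largest profit-interest units (Ferraro): Ferraro becomes $860,825.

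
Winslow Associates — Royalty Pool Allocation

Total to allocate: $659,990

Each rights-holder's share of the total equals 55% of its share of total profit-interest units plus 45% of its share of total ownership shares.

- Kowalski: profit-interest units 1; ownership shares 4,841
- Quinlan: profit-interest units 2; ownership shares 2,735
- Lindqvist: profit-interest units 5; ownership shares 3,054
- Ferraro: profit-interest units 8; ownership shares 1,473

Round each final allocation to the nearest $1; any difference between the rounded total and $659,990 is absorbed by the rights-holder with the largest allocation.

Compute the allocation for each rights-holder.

Kowalski: $141,480; Quinlan: $112,488; Lindqvist: $188,378; Ferraro: $217,644

Profit-interest units total 16; ownership shares total 12,103.
Blended shares (55% profit-interest units + 45% ownership shares): Kowalski 0.2144; Quinlan 0.1704; Lindqvist 0.2854; Ferraro 0.3298.
Proportional shares: Kowalski 141,480.45; Quinlan 112,488.47; Lindqvist 188,377.88; Ferraro 217,643.19.
After rounding ($1): Kowalski $141,480; Quinlan $112,488; Lindqvist $188,378; Ferraro $217,643. Sum = $659,989.
Difference $659,990 − $659,989 = +$1 applied to largest allocation (Ferraro): Ferraro becomes $217,644.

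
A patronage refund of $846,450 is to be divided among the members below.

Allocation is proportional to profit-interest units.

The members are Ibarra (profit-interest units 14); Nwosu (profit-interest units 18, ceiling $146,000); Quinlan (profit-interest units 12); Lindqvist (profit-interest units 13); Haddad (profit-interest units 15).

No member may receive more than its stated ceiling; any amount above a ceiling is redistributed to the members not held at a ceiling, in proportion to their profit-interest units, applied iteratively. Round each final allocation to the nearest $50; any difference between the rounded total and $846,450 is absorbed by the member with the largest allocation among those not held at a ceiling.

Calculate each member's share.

Sum of profit-interest units: 72.
Pro-rata shares before constraints: Ibarra 164,587.50; Nwosu 211,612.50; Quinlan 141,075.00; Lindqvist 152,831.25; Haddad 176,343.75.
Cap binds for Nwosu ($146,000); balance $700,450 reallocated over remaining profit-interest units 54.
Shares after redistribution: Ibarra 181,598.15 → $181,600; Quinlan 155,655.56 → $155,650; Lindqvist 168,626.85 → $168,650; Haddad 194,569.44 → $194,550.

Ibarra: $181,600 | Nwosu: $146,000 | Quinlan: $155,650 | Lindqvist: $168,650 | Haddad: $194,550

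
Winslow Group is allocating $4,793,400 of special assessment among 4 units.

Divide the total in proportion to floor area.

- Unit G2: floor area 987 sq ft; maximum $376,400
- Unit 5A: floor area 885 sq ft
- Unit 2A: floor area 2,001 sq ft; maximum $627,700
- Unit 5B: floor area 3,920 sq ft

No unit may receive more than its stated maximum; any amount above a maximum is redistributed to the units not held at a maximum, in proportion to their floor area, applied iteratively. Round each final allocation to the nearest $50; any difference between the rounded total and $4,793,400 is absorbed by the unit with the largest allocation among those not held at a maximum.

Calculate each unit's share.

Unit G2: $376,400 · Unit 5A: $697,950 · Unit 2A: $627,700 · Unit 5B: $3,091,350

Sum of floor area: 7,793.
Unconstrained shares: Unit G2 607,094.29; Unit 5A 544,355.06; Unit 2A 1,230,796.02; Unit 5B 2,411,154.63.
Capped: Unit G2 ($376,400), Unit 2A ($627,700); residual $3,789,300 reallocated over remaining floor area 4,805.
Redistributed shares: Unit 5A 697,925.18 → $697,950; Unit 5B 3,091,374.82 → $3,091,350.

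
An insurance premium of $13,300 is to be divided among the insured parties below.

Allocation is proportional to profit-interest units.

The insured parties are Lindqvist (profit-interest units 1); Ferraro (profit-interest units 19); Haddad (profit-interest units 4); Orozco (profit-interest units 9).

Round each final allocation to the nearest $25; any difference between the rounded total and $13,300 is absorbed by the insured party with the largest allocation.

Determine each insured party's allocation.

Total profit-interest units = 33.
Pro-rata amounts: Lindqvist 1/33 × $13,300 = 403.03; Ferraro 19/33 × $13,300 = 7,657.58; Haddad 4/33 × $13,300 = 1,612.12; Orozco 9/33 × $13,300 = 3,627.27.
After rounding ($25): Lindqvist $400; Ferraro $7,650; Haddad $1,600; Orozco $3,625. Sum = $13,275.
Difference $13,300 − $13,275 = +$25 applied to largest allocation (Ferraro): Ferraro becomes $7,675.

Lindqvist: $400; Ferraro: $7,675; Haddad: $1,600; Orozco: $3,625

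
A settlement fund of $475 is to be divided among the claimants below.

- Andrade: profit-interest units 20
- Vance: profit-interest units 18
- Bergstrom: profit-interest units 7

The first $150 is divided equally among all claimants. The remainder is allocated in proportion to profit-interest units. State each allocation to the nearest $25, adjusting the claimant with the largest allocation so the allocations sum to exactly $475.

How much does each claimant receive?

Andrade: $200 | Vance: $175 | Bergstrom: $100

$150 shared equally gives $50 per claimant.
Remainder $325 by profit-interest units (total 45): Andrade 144.44 → $150; Vance 130.00 → $125; Bergstrom 50.56 → $50.
Totals: Andrade $50 + $150 = $200; Vance $50 + $125 = $175; Bergstrom $50 + $50 = $100.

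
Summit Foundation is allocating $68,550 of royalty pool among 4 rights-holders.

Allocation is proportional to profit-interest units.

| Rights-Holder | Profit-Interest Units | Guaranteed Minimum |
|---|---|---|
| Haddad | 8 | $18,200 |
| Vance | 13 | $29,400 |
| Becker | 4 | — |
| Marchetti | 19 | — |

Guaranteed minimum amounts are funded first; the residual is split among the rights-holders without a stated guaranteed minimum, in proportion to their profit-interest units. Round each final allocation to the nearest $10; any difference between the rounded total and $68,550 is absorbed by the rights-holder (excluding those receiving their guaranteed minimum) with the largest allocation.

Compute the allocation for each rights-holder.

Fund the minimums — Haddad $18,200; Vance $29,400. Residual $20,950.
Residual split over remaining profit-interest units 23: Becker 3,643.48 → $3,640; Marchetti 17,306.52 → $17,310.

Haddad: $18,200 | Vance: $29,400 | Becker: $3,640 | Marchetti: $17,310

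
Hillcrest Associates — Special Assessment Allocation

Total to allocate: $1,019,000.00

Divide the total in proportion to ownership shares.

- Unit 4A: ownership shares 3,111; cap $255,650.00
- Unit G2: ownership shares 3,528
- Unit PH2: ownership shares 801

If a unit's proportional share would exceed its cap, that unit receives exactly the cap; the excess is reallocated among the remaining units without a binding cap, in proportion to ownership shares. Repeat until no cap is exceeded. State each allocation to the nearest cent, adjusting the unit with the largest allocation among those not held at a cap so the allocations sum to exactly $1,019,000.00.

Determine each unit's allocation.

Unit 4A: $255,650.00; Unit G2: $622,106.44; Unit PH2: $141,243.56

Total ownership shares = 7,440.
Pro-rata shares before constraints: Unit 4A 426,089.9194; Unit G2 483,203.2258; Unit PH2 109,706.8548.
Held at cap: Unit 4A ($255,650.00); residual $763,350.00 reallocated over remaining ownership shares 4,329.
Remaining shares: Unit G2 622,106.4449 → $622,106.44; Unit PH2 141,243.5551 → $141,243.56.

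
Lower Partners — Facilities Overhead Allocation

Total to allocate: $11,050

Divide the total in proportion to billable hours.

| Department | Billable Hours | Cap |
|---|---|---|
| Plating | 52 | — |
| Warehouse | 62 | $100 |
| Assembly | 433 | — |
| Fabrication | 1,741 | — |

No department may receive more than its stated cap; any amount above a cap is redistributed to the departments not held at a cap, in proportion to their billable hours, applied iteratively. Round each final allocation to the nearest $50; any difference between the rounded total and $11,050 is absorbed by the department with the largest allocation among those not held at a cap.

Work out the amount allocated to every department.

Billable hours total: 2,288.
Proportional shares (ignoring caps): Plating 251.14; Warehouse 299.43; Assembly 2,091.19; Fabrication 8,408.24.
Held at cap: Warehouse ($100); balance $10,950 reallocated over remaining billable hours 2,226.
Shares after redistribution: Plating 255.80 → $250; Assembly 2,129.99 → $2,150; Fabrication 8,564.22 → $8,550.

Plating: $250 | Warehouse: $100 | Assembly: $2,150 | Fabrication: $8,550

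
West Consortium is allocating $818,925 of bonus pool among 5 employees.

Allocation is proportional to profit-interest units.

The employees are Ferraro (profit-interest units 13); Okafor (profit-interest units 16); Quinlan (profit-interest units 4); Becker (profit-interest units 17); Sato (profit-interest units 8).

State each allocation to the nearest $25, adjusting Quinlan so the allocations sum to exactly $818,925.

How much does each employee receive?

Ferraro: $183,550 · Okafor: $225,900 · Quinlan: $56,500 · Becker: $240,025 · Sato: $112,950

Sum of profit-interest units: 58.
Pro-rata amounts: Ferraro 13/58 × $818,925 = 183,552.16; Okafor 16/58 × $818,925 = 225,910.34; Quinlan 4/58 × $818,925 = 56,477.59; Becker 17/58 × $818,925 = 240,029.74; Sato 8/58 × $818,925 = 112,955.17.
Rounded to nearest $25: Ferraro $183,550; Okafor $225,900; Quinlan $56,475; Becker $240,025; Sato $112,950. Sum = $818,900.
Difference $818,925 − $818,900 = +$25 applied to Quinlan: Quinlan becomes $56,500.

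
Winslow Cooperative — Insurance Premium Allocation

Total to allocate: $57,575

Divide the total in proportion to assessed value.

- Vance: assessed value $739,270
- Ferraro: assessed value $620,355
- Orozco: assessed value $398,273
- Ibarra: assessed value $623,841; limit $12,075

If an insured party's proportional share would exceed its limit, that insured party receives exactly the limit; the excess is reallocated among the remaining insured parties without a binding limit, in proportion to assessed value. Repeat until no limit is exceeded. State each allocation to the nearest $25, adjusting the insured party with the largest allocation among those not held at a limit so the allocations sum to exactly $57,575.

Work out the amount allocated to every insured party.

Vance: $19,150 · Ferraro: $16,050 · Orozco: $10,300 · Ibarra: $12,075

Assessed value total: 2,381,739.
Pro-rata shares before constraints: Vance 17,870.75; Ferraro 14,996.16; Orozco 9,627.66; Ibarra 15,080.43.
Capped: Ibarra ($12,075); balance $45,500 reallocated over remaining assessed value 1,757,898.
Shares after redistribution: Vance 19,134.66 → $19,125; Ferraro 16,056.76 → $16,050; Orozco 10,308.57 → $10,300.
Rounding difference +$25 applied to Vance → $19,150.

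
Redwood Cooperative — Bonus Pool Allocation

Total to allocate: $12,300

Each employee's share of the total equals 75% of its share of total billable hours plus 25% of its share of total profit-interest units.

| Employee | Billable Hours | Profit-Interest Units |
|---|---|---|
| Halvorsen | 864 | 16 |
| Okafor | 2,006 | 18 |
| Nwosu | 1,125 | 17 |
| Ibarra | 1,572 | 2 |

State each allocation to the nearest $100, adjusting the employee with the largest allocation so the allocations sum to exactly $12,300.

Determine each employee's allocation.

Halvorsen: $2,400 · Okafor: $4,300 · Nwosu: $2,900 · Ibarra: $2,700

Totals — billable hours 5,567, profit-interest units 53.
Combined weights (75% billable hours + 25% profit-interest units): Halvorsen 0.1919; Okafor 0.3552; Nwosu 0.2318; Ibarra 0.2212.
Pro-rata amounts: Halvorsen 2,360.02; Okafor 4,368.45; Nwosu 2,850.54; Ibarra 2,720.98.
After rounding ($100): Halvorsen $2,400; Okafor $4,400; Nwosu $2,900; Ibarra $2,700. Sum = $12,400.
Difference $12,300 − $12,400 = −$100 applied to largest allocation (Okafor): Okafor becomes $4,300.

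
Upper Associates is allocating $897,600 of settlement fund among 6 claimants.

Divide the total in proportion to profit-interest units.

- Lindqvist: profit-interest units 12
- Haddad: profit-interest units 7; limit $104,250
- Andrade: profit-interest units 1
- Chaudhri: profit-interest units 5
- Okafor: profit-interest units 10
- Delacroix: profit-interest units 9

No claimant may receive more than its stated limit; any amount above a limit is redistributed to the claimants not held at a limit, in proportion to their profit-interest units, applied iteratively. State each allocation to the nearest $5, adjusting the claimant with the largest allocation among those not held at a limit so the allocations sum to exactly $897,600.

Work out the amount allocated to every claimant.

Lindqvist: $257,305; Haddad: $104,250; Andrade: $21,440; Chaudhri: $107,210; Okafor: $214,420; Delacroix: $192,975

Sum of profit-interest units: 44.
Proportional shares (ignoring caps): Lindqvist 244,800.00; Haddad 142,800.00; Andrade 20,400.00; Chaudhri 102,000.00; Okafor 204,000.00; Delacroix 183,600.00.
Capped: Haddad ($104,250); remaining pool $793,350 reallocated over remaining profit-interest units 37.
Redistributed shares: Lindqvist 257,302.70 → $257,305; Andrade 21,441.89 → $21,440; Chaudhri 107,209.46 → $107,210; Okafor 214,418.92 → $214,420; Delacroix 192,977.03 → $192,975.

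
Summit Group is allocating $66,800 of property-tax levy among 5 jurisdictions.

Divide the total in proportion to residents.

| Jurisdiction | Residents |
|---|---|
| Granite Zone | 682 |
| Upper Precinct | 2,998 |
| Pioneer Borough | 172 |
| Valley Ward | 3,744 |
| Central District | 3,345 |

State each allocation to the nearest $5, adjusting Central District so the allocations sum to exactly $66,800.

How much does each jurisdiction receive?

Total residents = 10,941.
Proportional shares: Granite Zone 682/10,941 × $66,800 = 4,163.93; Upper Precinct 2,998/10,941 × $66,800 = 18,304.21; Pioneer Borough 172/10,941 × $66,800 = 1,050.14; Valley Ward 3,744/10,941 × $66,800 = 22,858.90; Central District 3,345/10,941 × $66,800 = 20,422.81.
After rounding ($5): Granite Zone $4,165; Upper Precinct $18,305; Pioneer Borough $1,050; Valley Ward $22,860; Central District $20,425. Sum = $66,805.
Difference $66,800 − $66,805 = −$5 applied to Central District: Central District becomes $20,420.

Granite Zone: $4,165; Upper Precinct: $18,305; Pioneer Borough: $1,050; Valley Ward: $22,860; Central District: $20,420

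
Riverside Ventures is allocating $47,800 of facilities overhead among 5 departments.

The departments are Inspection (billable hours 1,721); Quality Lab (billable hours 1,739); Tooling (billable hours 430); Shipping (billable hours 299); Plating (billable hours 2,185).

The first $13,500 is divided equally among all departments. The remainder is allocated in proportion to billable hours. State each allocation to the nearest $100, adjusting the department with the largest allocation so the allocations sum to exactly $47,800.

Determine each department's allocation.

$13,500 shared equally gives $2,700 per department.
Remainder $34,300 by billable hours (total 6,374): Inspection 9,261.11 → $9,300; Quality Lab 9,357.97 → $9,400; Tooling 2,313.93 → $2,300; Shipping 1,608.99 → $1,600; Plating 11,758.00 → $11,800.
Rounding difference −$100 on remainder applied to Plating.
Totals: Inspection $2,700 + $9,300 = $12,000; Quality Lab $2,700 + $9,400 = $12,100; Tooling $2,700 + $2,300 = $5,000; Shipping $2,700 + $1,600 = $4,300; Plating $2,700 + $11,700 = $14,400.

Inspection: $12,000 · Quality Lab: $12,100 · Tooling: $5,000 · Shipping: $4,300 · Plating: $14,400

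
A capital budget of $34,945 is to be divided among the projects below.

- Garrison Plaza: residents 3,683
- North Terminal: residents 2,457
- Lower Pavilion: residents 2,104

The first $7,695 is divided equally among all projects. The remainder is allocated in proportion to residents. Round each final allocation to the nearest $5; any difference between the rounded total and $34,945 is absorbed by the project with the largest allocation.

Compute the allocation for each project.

Equal tier: $7,695 ÷ 3 = $2,565 apiece.
Remainder $27,250 by residents (total 8,244): Garrison Plaza 12,173.91 → $12,175; North Terminal 8,121.45 → $8,120; Lower Pavilion 6,954.63 → $6,955.
Totals: Garrison Plaza $2,565 + $12,175 = $14,740; North Terminal $2,565 + $8,120 = $10,685; Lower Pavilion $2,565 + $6,955 = $9,520.

Garrison Plaza: $14,740 | North Terminal: $10,685 | Lower Pavilion: $9,520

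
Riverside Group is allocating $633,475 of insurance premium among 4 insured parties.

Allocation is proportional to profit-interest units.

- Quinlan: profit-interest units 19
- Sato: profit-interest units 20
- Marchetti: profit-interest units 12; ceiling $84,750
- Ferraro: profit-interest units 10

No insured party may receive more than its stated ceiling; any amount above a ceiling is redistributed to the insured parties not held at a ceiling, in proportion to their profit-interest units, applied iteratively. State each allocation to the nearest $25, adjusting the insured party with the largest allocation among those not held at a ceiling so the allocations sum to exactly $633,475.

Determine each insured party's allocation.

Total profit-interest units = 61.
Unconstrained shares: Quinlan 197,311.89; Sato 207,696.72; Marchetti 124,618.03; Ferraro 103,848.36.
Cap binds for Marchetti ($84,750); remaining pool $548,725 reallocated over remaining profit-interest units 49.
Shares after redistribution: Quinlan 212,770.92 → $212,775; Sato 223,969.39 → $223,975; Ferraro 111,984.69 → $111,975.

Quinlan: $212,775 · Sato: $223,975 · Marchetti: $84,750 · Ferraro: $111,975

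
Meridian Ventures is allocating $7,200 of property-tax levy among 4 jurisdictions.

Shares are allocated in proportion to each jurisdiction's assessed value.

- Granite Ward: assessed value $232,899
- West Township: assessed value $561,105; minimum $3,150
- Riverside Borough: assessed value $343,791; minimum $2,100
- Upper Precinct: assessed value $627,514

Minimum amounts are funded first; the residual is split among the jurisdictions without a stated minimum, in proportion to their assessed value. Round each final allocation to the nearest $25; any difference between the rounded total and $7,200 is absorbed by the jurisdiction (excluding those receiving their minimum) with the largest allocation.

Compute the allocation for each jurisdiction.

Granite Ward: $525; West Township: $3,150; Riverside Borough: $2,100; Upper Precinct: $1,425

Fund the minimums — West Township $3,150; Riverside Borough $2,100. Residual $1,950.
Residual split over remaining assessed value 860,413: Granite Ward 527.83 → $525; Upper Precinct 1,422.17 → $1,425.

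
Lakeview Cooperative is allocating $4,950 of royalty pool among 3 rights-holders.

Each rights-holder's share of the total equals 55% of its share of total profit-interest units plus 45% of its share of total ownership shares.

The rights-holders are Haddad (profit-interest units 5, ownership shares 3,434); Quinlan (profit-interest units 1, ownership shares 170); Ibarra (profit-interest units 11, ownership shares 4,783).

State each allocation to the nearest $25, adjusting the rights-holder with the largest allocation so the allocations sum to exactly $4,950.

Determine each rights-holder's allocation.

Haddad: $1,725 · Quinlan: $200 · Ibarra: $3,025

Profit-interest units total 17; ownership shares total 8,387.
Combined weights (55% profit-interest units + 45% ownership shares): Haddad 0.3460; Quinlan 0.0415; Ibarra 0.6125.
Raw shares: Haddad 1,712.77; Quinlan 205.30; Ibarra 3,031.93.
After rounding ($25): Haddad $1,725; Quinlan $200; Ibarra $3,025. Sum = $4,950.
Rounded total matches; no reconciliation needed.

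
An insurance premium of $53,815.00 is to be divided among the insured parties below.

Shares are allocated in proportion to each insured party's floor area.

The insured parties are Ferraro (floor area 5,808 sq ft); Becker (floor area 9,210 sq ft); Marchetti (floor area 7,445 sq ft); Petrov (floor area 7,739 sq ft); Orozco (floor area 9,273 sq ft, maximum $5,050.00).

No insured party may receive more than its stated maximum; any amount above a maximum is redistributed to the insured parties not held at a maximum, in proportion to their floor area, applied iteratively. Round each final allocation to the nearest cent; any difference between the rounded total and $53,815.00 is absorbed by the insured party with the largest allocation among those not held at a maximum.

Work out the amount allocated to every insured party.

Ferraro: $9,377.76; Becker: $14,870.72; Marchetti: $12,020.91; Petrov: $12,495.61; Orozco: $5,050.00

Combined floor area = 39,475.
Proportional shares (ignoring caps): Ferraro 7,917.8599; Becker 12,555.6973; Marchetti 10,149.5294; Petrov 10,550.3302; Orozco 12,641.5832.
Held at cap: Orozco ($5,050.00); balance $48,765.00 reallocated over remaining floor area 30,202.
Remaining shares: Ferraro 9,377.7604 → $9,377.76; Becker 14,870.7254 → $14,870.73; Marchetti 12,020.9067 → $12,020.91; Petrov 12,495.6074 → $12,495.61.
Rounding difference −$0.01 applied to Becker → $14,870.72.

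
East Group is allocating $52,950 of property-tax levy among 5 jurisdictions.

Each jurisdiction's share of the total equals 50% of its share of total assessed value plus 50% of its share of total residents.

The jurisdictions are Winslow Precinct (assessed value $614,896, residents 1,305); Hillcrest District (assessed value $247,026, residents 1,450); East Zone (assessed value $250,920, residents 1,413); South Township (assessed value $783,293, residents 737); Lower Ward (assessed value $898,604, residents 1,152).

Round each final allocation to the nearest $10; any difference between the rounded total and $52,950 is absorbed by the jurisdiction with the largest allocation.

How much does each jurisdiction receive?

Winslow Precinct: $11,530 | Hillcrest District: $8,680 | East Zone: $8,550 | South Township: $10,640 | Lower Ward: $13,550

Totals — assessed value 2,794,739, residents 6,057.
Composite weights (50% assessed value + 50% residents): Winslow Precinct 0.2177; Hillcrest District 0.1639; East Zone 0.1615; South Township 0.2010; Lower Ward 0.2559.
Pro-rata amounts: Winslow Precinct 11,529.13; Hillcrest District 8,678.03; East Zone 8,553.19; South Township 10,641.67; Lower Ward 13,547.98.
After rounding ($10): Winslow Precinct $11,530; Hillcrest District $8,680; East Zone $8,550; South Township $10,640; Lower Ward $13,550. Sum = $52,950.
No rounding difference to absorb.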